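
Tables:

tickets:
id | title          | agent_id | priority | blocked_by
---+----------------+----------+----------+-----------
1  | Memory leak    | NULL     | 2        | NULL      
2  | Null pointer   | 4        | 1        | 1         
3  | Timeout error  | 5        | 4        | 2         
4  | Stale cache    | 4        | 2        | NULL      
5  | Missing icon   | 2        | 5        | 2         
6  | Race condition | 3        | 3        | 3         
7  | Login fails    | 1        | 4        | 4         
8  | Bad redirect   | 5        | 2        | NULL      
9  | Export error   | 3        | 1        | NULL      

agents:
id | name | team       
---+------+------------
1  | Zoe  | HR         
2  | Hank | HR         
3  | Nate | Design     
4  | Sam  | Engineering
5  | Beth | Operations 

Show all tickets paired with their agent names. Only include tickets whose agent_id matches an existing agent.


INNER JOIN keeps only tickets rows whose agent_id matches an id in agents. Walk through each ticket:
  - ticket 1 (Memory leak): agent_id=NULL, no match -> dropped
  - ticket 2 (Null pointer): agent_id=4 -> matches Sam
  - ticket 3 (Timeout error): agent_id=5 -> matches Beth
  - ticket 4 (Stale cache): agent_id=4 -> matches Sam
  - ticket 5 (Missing icon): agent_id=2 -> matches Hank
  - ticket 6 (Race condition): agent_id=3 -> matches Nate
  - ticket 7 (Login fails): agent_id=1 -> matches Zoe
  - ticket 8 (Bad redirect): agent_id=5 -> matches Beth
  - ticket 9 (Export error): agent_id=3 -> matches Nate
So 1 of 9 rows is dropped.

SQL:
SELECT a.title, b.name AS agent
FROM tickets a
INNER JOIN agents b ON a.agent_id = b.id

Result:
title          | agent
---------------+------
Null pointer   | Sam  
Timeout error  | Beth 
Stale cache    | Sam  
Missing icon   | Hank 
Race condition | Nate 
Login fails    | Zoe  
Bad redirect   | Beth 
Export error   | Nate 


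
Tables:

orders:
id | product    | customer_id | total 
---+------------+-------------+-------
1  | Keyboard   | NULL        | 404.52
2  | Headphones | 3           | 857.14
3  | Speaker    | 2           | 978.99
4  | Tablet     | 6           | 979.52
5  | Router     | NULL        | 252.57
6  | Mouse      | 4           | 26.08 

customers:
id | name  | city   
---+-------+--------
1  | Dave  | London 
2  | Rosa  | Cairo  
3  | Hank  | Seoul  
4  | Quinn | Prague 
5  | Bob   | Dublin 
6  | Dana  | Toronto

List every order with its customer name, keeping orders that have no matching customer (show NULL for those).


LEFT JOIN keeps every row from orders (the left table); where customer_id has no match in customers, the customer columns become NULL. Walk through each order:
  - order 1 (Keyboard): customer_id=NULL, no match -> kept with NULL
  - order 2 (Headphones): customer_id=3 -> matches Hank
  - order 3 (Speaker): customer_id=2 -> matches Rosa
  - order 4 (Tablet): customer_id=6 -> matches Dana
  - order 5 (Router): customer_id=NULL, no match -> kept with NULL
  - order 6 (Mouse): customer_id=4 -> matches Quinn
All 6 rows appear; 2 have NULL customer.

SQL:
SELECT a.product, b.name AS customer
FROM orders a
LEFT JOIN customers b ON a.customer_id = b.id

Result:
product    | customer
-----------+---------
Keyboard   | NULL    
Headphones | Hank    
Speaker    | Rosa    
Tablet     | Dana    
Router     | NULL    
Mouse      | Quinn   


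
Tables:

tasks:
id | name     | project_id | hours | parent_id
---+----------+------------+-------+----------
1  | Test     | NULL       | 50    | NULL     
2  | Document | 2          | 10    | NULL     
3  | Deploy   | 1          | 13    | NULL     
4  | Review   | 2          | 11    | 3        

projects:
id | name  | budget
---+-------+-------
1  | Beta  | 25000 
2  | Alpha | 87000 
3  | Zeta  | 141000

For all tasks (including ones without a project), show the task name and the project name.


LEFT JOIN keeps every row from tasks (the left table); where project_id has no match in projects, the project columns become NULL. Walk through each task:
  - task 1 (Test): project_id=NULL, no match -> kept with NULL
  - task 2 (Document): project_id=2 -> matches Alpha
  - task 3 (Deploy): project_id=1 -> matches Beta
  - task 4 (Review): project_id=2 -> matches Alpha
All 4 rows appear; 1 has NULL project.

SQL:
SELECT a.name, b.name AS project
FROM tasks a
LEFT JOIN projects b ON a.project_id = b.id

Result:
name     | project
---------+--------
Test     | NULL   
Document | Alpha  
Deploy   | Beta   
Review   | Alpha  


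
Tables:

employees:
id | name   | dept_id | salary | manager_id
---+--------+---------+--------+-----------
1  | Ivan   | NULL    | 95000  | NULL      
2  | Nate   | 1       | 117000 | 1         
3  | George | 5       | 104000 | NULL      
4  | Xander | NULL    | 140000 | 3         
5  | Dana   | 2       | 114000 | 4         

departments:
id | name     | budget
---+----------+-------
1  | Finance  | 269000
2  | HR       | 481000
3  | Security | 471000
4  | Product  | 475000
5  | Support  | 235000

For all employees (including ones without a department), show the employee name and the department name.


LEFT JOIN keeps every row from employees (the left table); where dept_id has no match in departments, the department columns become NULL. Walk through each employee:
  - employee 1 (Ivan): dept_id=NULL, no match -> kept with NULL
  - employee 2 (Nate): dept_id=1 -> matches Finance
  - employee 3 (George): dept_id=5 -> matches Support
  - employee 4 (Xander): dept_id=NULL, no match -> kept with NULL
  - employee 5 (Dana): dept_id=2 -> matches HR
All 5 rows appear; 2 have NULL department.

SQL:
SELECT a.name, b.name AS department
FROM employees a
LEFT JOIN departments b ON a.dept_id = b.id

Result:
name   | department
-------+-----------
Ivan   | NULL      
Nate   | Finance   
George | Support   
Xander | NULL      
Dana   | HR        


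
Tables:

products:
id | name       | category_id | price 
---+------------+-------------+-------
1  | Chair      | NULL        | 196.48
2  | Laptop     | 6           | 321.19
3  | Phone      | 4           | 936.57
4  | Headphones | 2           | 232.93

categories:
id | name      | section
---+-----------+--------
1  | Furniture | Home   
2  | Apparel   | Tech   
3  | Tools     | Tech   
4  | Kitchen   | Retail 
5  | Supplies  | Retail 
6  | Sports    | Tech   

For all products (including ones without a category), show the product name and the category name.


LEFT JOIN keeps every row from products (the left table); where category_id has no match in categories, the category columns become NULL. Walk through each product:
  - product 1 (Chair): category_id=NULL, no match -> kept with NULL
  - product 2 (Laptop): category_id=6 -> matches Sports
  - product 3 (Phone): category_id=4 -> matches Kitchen
  - product 4 (Headphones): category_id=2 -> matches Apparel
All 4 rows appear; 1 has NULL category.

SQL:
SELECT a.name, b.name AS category
FROM products a
LEFT JOIN categories b ON a.category_id = b.id

Result:
name       | category
-----------+---------
Chair      | NULL    
Laptop     | Sports  
Phone      | Kitchen 
Headphones | Apparel 


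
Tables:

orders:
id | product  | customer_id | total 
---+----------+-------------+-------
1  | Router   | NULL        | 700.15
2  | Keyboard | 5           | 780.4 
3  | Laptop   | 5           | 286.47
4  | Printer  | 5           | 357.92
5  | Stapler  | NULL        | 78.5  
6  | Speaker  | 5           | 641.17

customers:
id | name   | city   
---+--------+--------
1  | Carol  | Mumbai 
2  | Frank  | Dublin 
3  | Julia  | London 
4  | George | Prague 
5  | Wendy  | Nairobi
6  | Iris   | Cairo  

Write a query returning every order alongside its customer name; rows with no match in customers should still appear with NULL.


LEFT JOIN keeps every row from orders (the left table); where customer_id has no match in customers, the customer columns become NULL. Walk through each order:
  - order 1 (Router): customer_id=NULL, no match -> kept with NULL
  - order 2 (Keyboard): customer_id=5 -> matches Wendy
  - order 3 (Laptop): customer_id=5 -> matches Wendy
  - order 4 (Printer): customer_id=5 -> matches Wendy
  - order 5 (Stapler): customer_id=NULL, no match -> kept with NULL
  - order 6 (Speaker): customer_id=5 -> matches Wendy
All 6 rows appear; 2 have NULL customer.

SQL:
SELECT a.product, b.name AS customer
FROM orders a
LEFT JOIN customers b ON a.customer_id = b.id

Result:
product  | customer
---------+---------
Router   | NULL    
Keyboard | Wendy   
Laptop   | Wendy   
Printer  | Wendy   
Stapler  | NULL    
Speaker  | Wendy   


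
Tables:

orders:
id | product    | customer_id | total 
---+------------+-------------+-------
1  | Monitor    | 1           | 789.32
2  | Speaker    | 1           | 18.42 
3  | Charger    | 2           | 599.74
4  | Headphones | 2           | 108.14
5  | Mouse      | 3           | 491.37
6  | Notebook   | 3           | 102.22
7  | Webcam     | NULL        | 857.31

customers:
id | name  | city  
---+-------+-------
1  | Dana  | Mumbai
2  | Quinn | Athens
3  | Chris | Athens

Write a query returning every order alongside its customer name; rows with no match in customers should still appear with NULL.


LEFT JOIN keeps every row from orders (the left table); where customer_id has no match in customers, the customer columns become NULL. Walk through each order:
  - order 1 (Monitor): customer_id=1 -> matches Dana
  - order 2 (Speaker): customer_id=1 -> matches Dana
  - order 3 (Charger): customer_id=2 -> matches Quinn
  - order 4 (Headphones): customer_id=2 -> matches Quinn
  - order 5 (Mouse): customer_id=3 -> matches Chris
  - order 6 (Notebook): customer_id=3 -> matches Chris
  - order 7 (Webcam): customer_id=NULL, no match -> kept with NULL
All 7 rows appear; 1 has NULL customer.

SQL:
SELECT a.product, b.name AS customer
FROM orders a
LEFT JOIN customers b ON a.customer_id = b.id

Result:
product    | customer
-----------+---------
Monitor    | Dana    
Speaker    | Dana    
Charger    | Quinn   
Headphones | Quinn   
Mouse      | Chris   
Notebook   | Chris   
Webcam     | NULL    


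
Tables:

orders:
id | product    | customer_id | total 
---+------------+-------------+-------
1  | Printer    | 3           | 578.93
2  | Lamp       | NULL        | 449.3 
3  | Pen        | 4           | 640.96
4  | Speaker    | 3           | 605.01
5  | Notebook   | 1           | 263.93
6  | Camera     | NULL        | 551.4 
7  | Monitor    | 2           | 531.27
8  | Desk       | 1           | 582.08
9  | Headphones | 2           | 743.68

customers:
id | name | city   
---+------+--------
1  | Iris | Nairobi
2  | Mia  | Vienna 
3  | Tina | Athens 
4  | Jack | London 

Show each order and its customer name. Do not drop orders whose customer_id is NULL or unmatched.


LEFT JOIN keeps every row from orders (the left table); where customer_id has no match in customers, the customer columns become NULL. Walk through each order:
  - order 1 (Printer): customer_id=3 -> matches Tina
  - order 2 (Lamp): customer_id=NULL, no match -> kept with NULL
  - order 3 (Pen): customer_id=4 -> matches Jack
  - order 4 (Speaker): customer_id=3 -> matches Tina
  - order 5 (Notebook): customer_id=1 -> matches Iris
  - order 6 (Camera): customer_id=NULL, no match -> kept with NULL
  - order 7 (Monitor): customer_id=2 -> matches Mia
  - order 8 (Desk): customer_id=1 -> matches Iris
  - order 9 (Headphones): customer_id=2 -> matches Mia
All 9 rows appear; 2 have NULL customer.

SQL:
SELECT a.product, b.name AS customer
FROM orders a
LEFT JOIN customers b ON a.customer_id = b.id

Result:
product    | customer
-----------+---------
Printer    | Tina    
Lamp       | NULL    
Pen        | Jack    
Speaker    | Tina    
Notebook   | Iris    
Camera     | NULL    
Monitor    | Mia     
Desk       | Iris    
Headphones | Mia     


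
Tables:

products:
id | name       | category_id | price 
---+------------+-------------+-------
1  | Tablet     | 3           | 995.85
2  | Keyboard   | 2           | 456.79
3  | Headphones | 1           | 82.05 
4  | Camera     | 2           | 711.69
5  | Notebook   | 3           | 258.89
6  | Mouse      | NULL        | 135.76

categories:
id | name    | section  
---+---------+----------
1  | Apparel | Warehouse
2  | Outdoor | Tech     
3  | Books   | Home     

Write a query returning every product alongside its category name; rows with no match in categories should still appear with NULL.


LEFT JOIN keeps every row from products (the left table); where category_id has no match in categories, the category columns become NULL. Walk through each product:
  - product 1 (Tablet): category_id=3 -> matches Books
  - product 2 (Keyboard): category_id=2 -> matches Outdoor
  - product 3 (Headphones): category_id=1 -> matches Apparel
  - product 4 (Camera): category_id=2 -> matches Outdoor
  - product 5 (Notebook): category_id=3 -> matches Books
  - product 6 (Mouse): category_id=NULL, no match -> kept with NULL
All 6 rows appear; 1 has NULL category.

SQL:
SELECT a.name, b.name AS category
FROM products a
LEFT JOIN categories b ON a.category_id = b.id

Result:
name       | category
-----------+---------
Tablet     | Books   
Keyboard   | Outdoor 
Headphones | Apparel 
Camera     | Outdoor 
Notebook   | Books   
Mouse      | NULL    


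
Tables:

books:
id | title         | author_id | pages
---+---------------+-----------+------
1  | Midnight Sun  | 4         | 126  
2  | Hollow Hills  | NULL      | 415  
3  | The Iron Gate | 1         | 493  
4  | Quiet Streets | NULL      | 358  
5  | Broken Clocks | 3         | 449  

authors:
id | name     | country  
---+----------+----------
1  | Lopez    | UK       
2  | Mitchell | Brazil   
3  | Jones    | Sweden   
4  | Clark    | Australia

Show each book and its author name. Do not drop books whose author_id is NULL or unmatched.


LEFT JOIN keeps every row from books (the left table); where author_id has no match in authors, the author columns become NULL. Walk through each book:
  - book 1 (Midnight Sun): author_id=4 -> matches Clark
  - book 2 (Hollow Hills): author_id=NULL, no match -> kept with NULL
  - book 3 (The Iron Gate): author_id=1 -> matches Lopez
  - book 4 (Quiet Streets): author_id=NULL, no match -> kept with NULL
  - book 5 (Broken Clocks): author_id=3 -> matches Jones
All 5 rows appear; 2 have NULL author.

SQL:
SELECT a.title, b.name AS author
FROM books a
LEFT JOIN authors b ON a.author_id = b.id

Result:
title         | author
--------------+-------
Midnight Sun  | Clark 
Hollow Hills  | NULL  
The Iron Gate | Lopez 
Quiet Streets | NULL  
Broken Clocks | Jones 


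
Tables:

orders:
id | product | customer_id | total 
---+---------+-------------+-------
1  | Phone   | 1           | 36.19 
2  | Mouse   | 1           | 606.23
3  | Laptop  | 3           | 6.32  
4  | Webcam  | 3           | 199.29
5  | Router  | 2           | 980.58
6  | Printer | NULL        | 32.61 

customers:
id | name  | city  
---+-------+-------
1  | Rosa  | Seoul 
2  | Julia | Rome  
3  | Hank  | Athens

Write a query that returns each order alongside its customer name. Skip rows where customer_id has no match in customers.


INNER JOIN keeps only orders rows whose customer_id matches an id in customers. Walk through each order:
  - order 1 (Phone): customer_id=1 -> matches Rosa
  - order 2 (Mouse): customer_id=1 -> matches Rosa
  - order 3 (Laptop): customer_id=3 -> matches Hank
  - order 4 (Webcam): customer_id=3 -> matches Hank
  - order 5 (Router): customer_id=2 -> matches Julia
  - order 6 (Printer): customer_id=NULL, no match -> dropped
So 1 of 6 rows is dropped.

SQL:
SELECT a.product, b.name AS customer
FROM orders a
INNER JOIN customers b ON a.customer_id = b.id

Result:
product | customer
--------+---------
Phone   | Rosa    
Mouse   | Rosa    
Laptop  | Hank    
Webcam  | Hank    
Router  | Julia   


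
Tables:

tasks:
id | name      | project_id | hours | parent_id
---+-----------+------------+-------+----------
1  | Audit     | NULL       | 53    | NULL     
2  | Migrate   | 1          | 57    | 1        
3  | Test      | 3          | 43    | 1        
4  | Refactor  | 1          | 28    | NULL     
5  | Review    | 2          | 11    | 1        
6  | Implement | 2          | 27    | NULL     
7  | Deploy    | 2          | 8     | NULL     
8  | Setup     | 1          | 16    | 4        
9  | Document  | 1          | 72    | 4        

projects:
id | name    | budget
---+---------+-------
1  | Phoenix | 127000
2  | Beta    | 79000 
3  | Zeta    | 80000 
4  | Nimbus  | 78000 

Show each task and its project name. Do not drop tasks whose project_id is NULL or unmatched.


LEFT JOIN keeps every row from tasks (the left table); where project_id has no match in projects, the project columns become NULL. Walk through each task:
  - task 1 (Audit): project_id=NULL, no match -> kept with NULL
  - task 2 (Migrate): project_id=1 -> matches Phoenix
  - task 3 (Test): project_id=3 -> matches Zeta
  - task 4 (Refactor): project_id=1 -> matches Phoenix
  - task 5 (Review): project_id=2 -> matches Beta
  - task 6 (Implement): project_id=2 -> matches Beta
  - task 7 (Deploy): project_id=2 -> matches Beta
  - task 8 (Setup): project_id=1 -> matches Phoenix
  - task 9 (Document): project_id=1 -> matches Phoenix
All 9 rows appear; 1 has NULL project.

SQL:
SELECT a.name, b.name AS project
FROM tasks a
LEFT JOIN projects b ON a.project_id = b.id

Result:
name      | project
----------+--------
Audit     | NULL   
Migrate   | Phoenix
Test      | Zeta   
Refactor  | Phoenix
Review    | Beta   
Implement | Beta   
Deploy    | Beta   
Setup     | Phoenix
Document  | Phoenix


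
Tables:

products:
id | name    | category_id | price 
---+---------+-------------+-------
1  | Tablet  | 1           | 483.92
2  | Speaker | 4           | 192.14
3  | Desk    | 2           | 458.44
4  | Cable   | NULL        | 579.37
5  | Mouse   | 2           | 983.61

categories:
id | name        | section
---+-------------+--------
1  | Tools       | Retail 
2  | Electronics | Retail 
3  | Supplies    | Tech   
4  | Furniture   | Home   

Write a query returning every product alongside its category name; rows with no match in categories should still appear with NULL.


LEFT JOIN keeps every row from products (the left table); where category_id has no match in categories, the category columns become NULL. Walk through each product:
  - product 1 (Tablet): category_id=1 -> matches Tools
  - product 2 (Speaker): category_id=4 -> matches Furniture
  - product 3 (Desk): category_id=2 -> matches Electronics
  - product 4 (Cable): category_id=NULL, no match -> kept with NULL
  - product 5 (Mouse): category_id=2 -> matches Electronics
All 5 rows appear; 1 has NULL category.

SQL:
SELECT a.name, b.name AS category
FROM products a
LEFT JOIN categories b ON a.category_id = b.id

Result:
name    | category   
--------+------------
Tablet  | Tools      
Speaker | Furniture  
Desk    | Electronics
Cable   | NULL       
Mouse   | Electronics


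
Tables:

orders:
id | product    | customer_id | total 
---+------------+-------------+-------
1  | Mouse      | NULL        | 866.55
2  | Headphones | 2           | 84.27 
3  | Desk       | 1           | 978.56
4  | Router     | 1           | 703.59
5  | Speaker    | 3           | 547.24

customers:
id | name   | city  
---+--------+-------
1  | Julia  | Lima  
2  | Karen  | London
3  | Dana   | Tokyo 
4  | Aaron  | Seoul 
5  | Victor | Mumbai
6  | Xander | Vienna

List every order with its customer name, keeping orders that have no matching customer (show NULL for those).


LEFT JOIN keeps every row from orders (the left table); where customer_id has no match in customers, the customer columns become NULL. Walk through each order:
  - order 1 (Mouse): customer_id=NULL, no match -> kept with NULL
  - order 2 (Headphones): customer_id=2 -> matches Karen
  - order 3 (Desk): customer_id=1 -> matches Julia
  - order 4 (Router): customer_id=1 -> matches Julia
  - order 5 (Speaker): customer_id=3 -> matches Dana
All 5 rows appear; 1 has NULL customer.

SQL:
SELECT a.product, b.name AS customer
FROM orders a
LEFT JOIN customers b ON a.customer_id = b.id

Result:
product    | customer
-----------+---------
Mouse      | NULL    
Headphones | Karen   
Desk       | Julia   
Router     | Julia   
Speaker    | Dana    


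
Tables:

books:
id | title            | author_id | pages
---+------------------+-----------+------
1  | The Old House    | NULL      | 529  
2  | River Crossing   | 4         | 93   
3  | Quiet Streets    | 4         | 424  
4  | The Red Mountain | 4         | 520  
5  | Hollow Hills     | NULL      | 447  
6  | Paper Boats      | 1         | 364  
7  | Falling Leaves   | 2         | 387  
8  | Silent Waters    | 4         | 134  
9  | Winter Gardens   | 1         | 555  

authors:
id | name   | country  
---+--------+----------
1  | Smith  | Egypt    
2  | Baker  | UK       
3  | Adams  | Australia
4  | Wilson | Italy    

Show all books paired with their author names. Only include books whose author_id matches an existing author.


INNER JOIN keeps only books rows whose author_id matches an id in authors. Walk through each book:
  - book 1 (The Old House): author_id=NULL, no match -> dropped
  - book 2 (River Crossing): author_id=4 -> matches Wilson
  - book 3 (Quiet Streets): author_id=4 -> matches Wilson
  - book 4 (The Red Mountain): author_id=4 -> matches Wilson
  - book 5 (Hollow Hills): author_id=NULL, no match -> dropped
  - book 6 (Paper Boats): author_id=1 -> matches Smith
  - book 7 (Falling Leaves): author_id=2 -> matches Baker
  - book 8 (Silent Waters): author_id=4 -> matches Wilson
  - book 9 (Winter Gardens): author_id=1 -> matches Smith
So 2 of 9 rows are dropped.

SQL:
SELECT a.title, b.name AS author
FROM books a
INNER JOIN authors b ON a.author_id = b.id

Result:
title            | author
-----------------+-------
River Crossing   | Wilson
Quiet Streets    | Wilson
The Red Mountain | Wilson
Paper Boats      | Smith 
Falling Leaves   | Baker 
Silent Waters    | Wilson
Winter Gardens   | Smith 


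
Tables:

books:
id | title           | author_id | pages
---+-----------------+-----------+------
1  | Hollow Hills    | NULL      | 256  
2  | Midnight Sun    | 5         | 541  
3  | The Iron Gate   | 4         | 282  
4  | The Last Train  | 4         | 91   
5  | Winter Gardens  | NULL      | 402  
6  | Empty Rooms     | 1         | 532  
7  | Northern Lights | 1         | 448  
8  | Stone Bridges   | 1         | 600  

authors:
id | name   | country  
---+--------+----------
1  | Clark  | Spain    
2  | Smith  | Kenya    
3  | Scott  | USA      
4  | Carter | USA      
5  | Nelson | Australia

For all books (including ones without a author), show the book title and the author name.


LEFT JOIN keeps every row from books (the left table); where author_id has no match in authors, the author columns become NULL. Walk through each book:
  - book 1 (Hollow Hills): author_id=NULL, no match -> kept with NULL
  - book 2 (Midnight Sun): author_id=5 -> matches Nelson
  - book 3 (The Iron Gate): author_id=4 -> matches Carter
  - book 4 (The Last Train): author_id=4 -> matches Carter
  - book 5 (Winter Gardens): author_id=NULL, no match -> kept with NULL
  - book 6 (Empty Rooms): author_id=1 -> matches Clark
  - book 7 (Northern Lights): author_id=1 -> matches Clark
  - book 8 (Stone Bridges): author_id=1 -> matches Clark
All 8 rows appear; 2 have NULL author.

SQL:
SELECT a.title, b.name AS author
FROM books a
LEFT JOIN authors b ON a.author_id = b.id

Result:
title           | author
----------------+-------
Hollow Hills    | NULL  
Midnight Sun    | Nelson
The Iron Gate   | Carter
The Last Train  | Carter
Winter Gardens  | NULL  
Empty Rooms     | Clark 
Northern Lights | Clark 
Stone Bridges   | Clark 


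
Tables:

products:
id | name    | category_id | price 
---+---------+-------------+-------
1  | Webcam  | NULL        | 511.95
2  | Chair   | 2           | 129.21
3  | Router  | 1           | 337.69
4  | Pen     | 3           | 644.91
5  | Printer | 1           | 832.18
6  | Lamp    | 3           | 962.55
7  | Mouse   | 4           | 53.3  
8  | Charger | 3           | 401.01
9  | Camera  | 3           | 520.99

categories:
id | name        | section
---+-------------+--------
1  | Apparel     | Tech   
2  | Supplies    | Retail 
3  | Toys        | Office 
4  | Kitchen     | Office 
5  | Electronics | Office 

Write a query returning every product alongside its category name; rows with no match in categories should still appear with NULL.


LEFT JOIN keeps every row from products (the left table); where category_id has no match in categories, the category columns become NULL. Walk through each product:
  - product 1 (Webcam): category_id=NULL, no match -> kept with NULL
  - product 2 (Chair): category_id=2 -> matches Supplies
  - product 3 (Router): category_id=1 -> matches Apparel
  - product 4 (Pen): category_id=3 -> matches Toys
  - product 5 (Printer): category_id=1 -> matches Apparel
  - product 6 (Lamp): category_id=3 -> matches Toys
  - product 7 (Mouse): category_id=4 -> matches Kitchen
  - product 8 (Charger): category_id=3 -> matches Toys
  - product 9 (Camera): category_id=3 -> matches Toys
All 9 rows appear; 1 has NULL category.

SQL:
SELECT a.name, b.name AS category
FROM products a
LEFT JOIN categories b ON a.category_id = b.id

Result:
name    | category
--------+---------
Webcam  | NULL    
Chair   | Supplies
Router  | Apparel 
Pen     | Toys    
Printer | Apparel 
Lamp    | Toys    
Mouse   | Kitchen 
Charger | Toys    
Camera  | Toys    


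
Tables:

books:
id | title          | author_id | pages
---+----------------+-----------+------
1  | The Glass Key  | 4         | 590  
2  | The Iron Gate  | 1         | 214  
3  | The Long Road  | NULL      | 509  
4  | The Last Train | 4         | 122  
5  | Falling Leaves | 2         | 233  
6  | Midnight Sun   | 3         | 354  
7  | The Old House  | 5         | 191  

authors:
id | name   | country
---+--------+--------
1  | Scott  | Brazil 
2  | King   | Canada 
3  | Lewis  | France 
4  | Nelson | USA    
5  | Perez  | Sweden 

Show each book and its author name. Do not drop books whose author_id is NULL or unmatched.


LEFT JOIN keeps every row from books (the left table); where author_id has no match in authors, the author columns become NULL. Walk through each book:
  - book 1 (The Glass Key): author_id=4 -> matches Nelson
  - book 2 (The Iron Gate): author_id=1 -> matches Scott
  - book 3 (The Long Road): author_id=NULL, no match -> kept with NULL
  - book 4 (The Last Train): author_id=4 -> matches Nelson
  - book 5 (Falling Leaves): author_id=2 -> matches King
  - book 6 (Midnight Sun): author_id=3 -> matches Lewis
  - book 7 (The Old House): author_id=5 -> matches Perez
All 7 rows appear; 1 has NULL author.

SQL:
SELECT a.title, b.name AS author
FROM books a
LEFT JOIN authors b ON a.author_id = b.id

Result:
title          | author
---------------+-------
The Glass Key  | Nelson
The Iron Gate  | Scott 
The Long Road  | NULL  
The Last Train | Nelson
Falling Leaves | King  
Midnight Sun   | Lewis 
The Old House  | Perez 


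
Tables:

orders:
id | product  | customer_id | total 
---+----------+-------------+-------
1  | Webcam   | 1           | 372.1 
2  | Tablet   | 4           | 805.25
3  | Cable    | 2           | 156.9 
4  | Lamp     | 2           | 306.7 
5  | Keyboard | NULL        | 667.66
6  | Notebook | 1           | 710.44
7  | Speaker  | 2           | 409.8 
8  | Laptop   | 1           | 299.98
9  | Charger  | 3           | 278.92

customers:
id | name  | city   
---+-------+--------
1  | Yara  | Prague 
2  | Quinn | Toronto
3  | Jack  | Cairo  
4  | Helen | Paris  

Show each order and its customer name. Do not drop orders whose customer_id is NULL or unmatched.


LEFT JOIN keeps every row from orders (the left table); where customer_id has no match in customers, the customer columns become NULL. Walk through each order:
  - order 1 (Webcam): customer_id=1 -> matches Yara
  - order 2 (Tablet): customer_id=4 -> matches Helen
  - order 3 (Cable): customer_id=2 -> matches Quinn
  - order 4 (Lamp): customer_id=2 -> matches Quinn
  - order 5 (Keyboard): customer_id=NULL, no match -> kept with NULL
  - order 6 (Notebook): customer_id=1 -> matches Yara
  - order 7 (Speaker): customer_id=2 -> matches Quinn
  - order 8 (Laptop): customer_id=1 -> matches Yara
  - order 9 (Charger): customer_id=3 -> matches Jack
All 9 rows appear; 1 has NULL customer.

SQL:
SELECT a.product, b.name AS customer
FROM orders a
LEFT JOIN customers b ON a.customer_id = b.id

Result:
product  | customer
---------+---------
Webcam   | Yara    
Tablet   | Helen   
Cable    | Quinn   
Lamp     | Quinn   
Keyboard | NULL    
Notebook | Yara    
Speaker  | Quinn   
Laptop   | Yara    
Charger  | Jack    


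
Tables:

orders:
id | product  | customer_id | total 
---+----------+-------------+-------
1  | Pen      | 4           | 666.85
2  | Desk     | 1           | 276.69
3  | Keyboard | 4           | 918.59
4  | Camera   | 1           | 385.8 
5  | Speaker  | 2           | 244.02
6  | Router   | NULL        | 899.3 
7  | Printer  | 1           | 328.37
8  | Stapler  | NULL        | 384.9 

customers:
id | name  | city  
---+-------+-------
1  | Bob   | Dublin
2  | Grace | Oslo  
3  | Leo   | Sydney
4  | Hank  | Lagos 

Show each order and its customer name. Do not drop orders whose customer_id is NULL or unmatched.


LEFT JOIN keeps every row from orders (the left table); where customer_id has no match in customers, the customer columns become NULL. Walk through each order:
  - order 1 (Pen): customer_id=4 -> matches Hank
  - order 2 (Desk): customer_id=1 -> matches Bob
  - order 3 (Keyboard): customer_id=4 -> matches Hank
  - order 4 (Camera): customer_id=1 -> matches Bob
  - order 5 (Speaker): customer_id=2 -> matches Grace
  - order 6 (Router): customer_id=NULL, no match -> kept with NULL
  - order 7 (Printer): customer_id=1 -> matches Bob
  - order 8 (Stapler): customer_id=NULL, no match -> kept with NULL
All 8 rows appear; 2 have NULL customer.

SQL:
SELECT a.product, b.name AS customer
FROM orders a
LEFT JOIN customers b ON a.customer_id = b.id

Result:
product  | customer
---------+---------
Pen      | Hank    
Desk     | Bob     
Keyboard | Hank    
Camera   | Bob     
Speaker  | Grace   
Router   | NULL    
Printer  | Bob     
Stapler  | NULL    


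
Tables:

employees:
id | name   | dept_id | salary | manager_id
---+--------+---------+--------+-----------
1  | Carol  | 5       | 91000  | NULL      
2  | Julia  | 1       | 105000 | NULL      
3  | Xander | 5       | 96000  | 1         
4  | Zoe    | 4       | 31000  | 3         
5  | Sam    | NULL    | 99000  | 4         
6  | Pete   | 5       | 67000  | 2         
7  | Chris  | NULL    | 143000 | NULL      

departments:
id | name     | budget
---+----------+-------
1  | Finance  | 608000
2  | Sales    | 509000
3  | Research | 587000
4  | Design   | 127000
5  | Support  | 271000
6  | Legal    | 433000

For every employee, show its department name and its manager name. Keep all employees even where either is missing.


Two LEFT JOINs from the same base table employees: one to departments via dept_id, one to employees itself via manager_id. Both are LEFT so every employee is preserved.
Match against departments:
  - employee 1 (Carol): dept_id=5 -> matches Support
  - employee 2 (Julia): dept_id=1 -> matches Finance
  - employee 3 (Xander): dept_id=5 -> matches Support
  - employee 4 (Zoe): dept_id=4 -> matches Design
  - employee 5 (Sam): dept_id=NULL, no match -> kept with NULL
  - employee 6 (Pete): dept_id=5 -> matches Support
  - employee 7 (Chris): dept_id=NULL, no match -> kept with NULL
Match against employees (self):
  - employee 1 (Carol): manager_id=NULL -> NULL
  - employee 2 (Julia): manager_id=NULL -> NULL
  - employee 3 (Xander): manager_id=1 -> Carol
  - employee 4 (Zoe): manager_id=3 -> Xander
  - employee 5 (Sam): manager_id=4 -> Zoe
  - employee 6 (Pete): manager_id=2 -> Julia
  - employee 7 (Chris): manager_id=NULL -> NULL

SQL:
SELECT a.name, b.name AS department, c.name AS manager
FROM employees a
LEFT JOIN departments b ON a.dept_id = b.id
LEFT JOIN employees c ON a.manager_id = c.id

Result:
name   | department | manager
-------+------------+--------
Carol  | Support    | NULL   
Julia  | Finance    | NULL   
Xander | Support    | Carol  
Zoe    | Design     | Xander 
Sam    | NULL       | Zoe    
Pete   | Support    | Julia  
Chris  | NULL       | NULL   


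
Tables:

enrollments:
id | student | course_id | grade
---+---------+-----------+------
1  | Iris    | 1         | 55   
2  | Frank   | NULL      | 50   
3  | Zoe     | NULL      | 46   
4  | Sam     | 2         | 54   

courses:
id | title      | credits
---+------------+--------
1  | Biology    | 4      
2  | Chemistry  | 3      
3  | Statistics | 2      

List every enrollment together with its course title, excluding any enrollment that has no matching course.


INNER JOIN keeps only enrollments rows whose course_id matches an id in courses. Walk through each enrollment:
  - enrollment 1 (Iris): course_id=1 -> matches Biology
  - enrollment 2 (Frank): course_id=NULL, no match -> dropped
  - enrollment 3 (Zoe): course_id=NULL, no match -> dropped
  - enrollment 4 (Sam): course_id=2 -> matches Chemistry
So 2 of 4 rows are dropped.

SQL:
SELECT a.student, b.title AS course
FROM enrollments a
INNER JOIN courses b ON a.course_id = b.id

Result:
student | course   
--------+----------
Iris    | Biology  
Sam     | Chemistry


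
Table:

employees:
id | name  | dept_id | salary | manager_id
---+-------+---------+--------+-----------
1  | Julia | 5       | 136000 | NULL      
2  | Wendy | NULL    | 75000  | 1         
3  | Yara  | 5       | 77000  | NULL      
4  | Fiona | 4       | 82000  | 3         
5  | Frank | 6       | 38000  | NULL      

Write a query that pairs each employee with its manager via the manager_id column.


This is a self-join: employees is joined to a second copy of itself, matching each row's manager_id to another row's id. Use LEFT JOIN so rows with manager_id=NULL are kept.
  - employee 1 (Julia): manager_id=NULL -> NULL
  - employee 2 (Wendy): manager_id=1 -> Julia
  - employee 3 (Yara): manager_id=NULL -> NULL
  - employee 4 (Fiona): manager_id=3 -> Yara
  - employee 5 (Frank): manager_id=NULL -> NULL

SQL:
SELECT a.name AS item, b.name AS manager
FROM employees a
LEFT JOIN employees b ON a.manager_id = b.id

Result:
item  | manager
------+--------
Julia | NULL   
Wendy | Julia  
Yara  | NULL   
Fiona | Yara   
Frank | NULL   


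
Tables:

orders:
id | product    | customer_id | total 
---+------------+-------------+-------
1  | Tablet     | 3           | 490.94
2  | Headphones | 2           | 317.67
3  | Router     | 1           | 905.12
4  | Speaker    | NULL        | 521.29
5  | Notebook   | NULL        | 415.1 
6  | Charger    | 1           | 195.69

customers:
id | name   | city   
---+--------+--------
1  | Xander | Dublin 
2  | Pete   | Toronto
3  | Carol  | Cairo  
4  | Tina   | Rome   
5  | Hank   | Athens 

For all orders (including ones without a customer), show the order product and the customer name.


LEFT JOIN keeps every row from orders (the left table); where customer_id has no match in customers, the customer columns become NULL. Walk through each order:
  - order 1 (Tablet): customer_id=3 -> matches Carol
  - order 2 (Headphones): customer_id=2 -> matches Pete
  - order 3 (Router): customer_id=1 -> matches Xander
  - order 4 (Speaker): customer_id=NULL, no match -> kept with NULL
  - order 5 (Notebook): customer_id=NULL, no match -> kept with NULL
  - order 6 (Charger): customer_id=1 -> matches Xander
All 6 rows appear; 2 have NULL customer.

SQL:
SELECT a.product, b.name AS customer
FROM orders a
LEFT JOIN customers b ON a.customer_id = b.id

Result:
product    | customer
-----------+---------
Tablet     | Carol   
Headphones | Pete    
Router     | Xander  
Speaker    | NULL    
Notebook   | NULL    
Charger    | Xander  


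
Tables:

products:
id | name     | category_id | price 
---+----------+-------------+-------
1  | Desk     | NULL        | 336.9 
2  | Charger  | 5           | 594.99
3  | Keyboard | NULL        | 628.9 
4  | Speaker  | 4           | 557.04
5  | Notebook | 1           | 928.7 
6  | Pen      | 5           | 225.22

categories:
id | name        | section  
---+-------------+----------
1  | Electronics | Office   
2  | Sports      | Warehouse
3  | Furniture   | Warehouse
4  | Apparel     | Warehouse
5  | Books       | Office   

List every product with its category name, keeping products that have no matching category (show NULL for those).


LEFT JOIN keeps every row from products (the left table); where category_id has no match in categories, the category columns become NULL. Walk through each product:
  - product 1 (Desk): category_id=NULL, no match -> kept with NULL
  - product 2 (Charger): category_id=5 -> matches Books
  - product 3 (Keyboard): category_id=NULL, no match -> kept with NULL
  - product 4 (Speaker): category_id=4 -> matches Apparel
  - product 5 (Notebook): category_id=1 -> matches Electronics
  - product 6 (Pen): category_id=5 -> matches Books
All 6 rows appear; 2 have NULL category.

SQL:
SELECT a.name, b.name AS category
FROM products a
LEFT JOIN categories b ON a.category_id = b.id

Result:
name     | category   
---------+------------
Desk     | NULL       
Charger  | Books      
Keyboard | NULL       
Speaker  | Apparel    
Notebook | Electronics
Pen      | Books      


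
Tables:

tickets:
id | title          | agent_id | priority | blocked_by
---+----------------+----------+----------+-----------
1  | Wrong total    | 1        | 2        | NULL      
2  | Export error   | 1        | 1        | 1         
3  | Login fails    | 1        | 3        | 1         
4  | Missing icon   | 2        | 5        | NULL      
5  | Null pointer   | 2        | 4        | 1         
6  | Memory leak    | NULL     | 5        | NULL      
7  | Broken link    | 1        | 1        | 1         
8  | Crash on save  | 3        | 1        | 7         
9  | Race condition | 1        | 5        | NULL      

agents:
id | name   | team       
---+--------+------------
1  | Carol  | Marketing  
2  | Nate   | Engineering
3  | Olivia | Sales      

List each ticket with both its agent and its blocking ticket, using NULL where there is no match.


Two LEFT JOINs from the same base table tickets: one to agents via agent_id, one to tickets itself via blocked_by. Both are LEFT so every ticket is preserved.
Match against agents:
  - ticket 1 (Wrong total): agent_id=1 -> matches Carol
  - ticket 2 (Export error): agent_id=1 -> matches Carol
  - ticket 3 (Login fails): agent_id=1 -> matches Carol
  - ticket 4 (Missing icon): agent_id=2 -> matches Nate
  - ticket 5 (Null pointer): agent_id=2 -> matches Nate
  - ticket 6 (Memory leak): agent_id=NULL, no match -> kept with NULL
  - ticket 7 (Broken link): agent_id=1 -> matches Carol
  - ticket 8 (Crash on save): agent_id=3 -> matches Olivia
  - ticket 9 (Race condition): agent_id=1 -> matches Carol
Match against tickets (self):
  - ticket 1 (Wrong total): blocked_by=NULL -> NULL
  - ticket 2 (Export error): blocked_by=1 -> Wrong total
  - ticket 3 (Login fails): blocked_by=1 -> Wrong total
  - ticket 4 (Missing icon): blocked_by=NULL -> NULL
  - ticket 5 (Null pointer): blocked_by=1 -> Wrong total
  - ticket 6 (Memory leak): blocked_by=NULL -> NULL
  - ticket 7 (Broken link): blocked_by=1 -> Wrong total
  - ticket 8 (Crash on save): blocked_by=7 -> Broken link
  - ticket 9 (Race condition): blocked_by=NULL -> NULL

SQL:
SELECT a.title, b.name AS agent, c.title AS blocked_by
FROM tickets a
LEFT JOIN agents b ON a.agent_id = b.id
LEFT JOIN tickets c ON a.blocked_by = c.id

Result:
title          | agent  | blocked_by 
---------------+--------+------------
Wrong total    | Carol  | NULL       
Export error   | Carol  | Wrong total
Login fails    | Carol  | Wrong total
Missing icon   | Nate   | NULL       
Null pointer   | Nate   | Wrong total
Memory leak    | NULL   | NULL       
Broken link    | Carol  | Wrong total
Crash on save  | Olivia | Broken link
Race condition | Carol  | NULL       


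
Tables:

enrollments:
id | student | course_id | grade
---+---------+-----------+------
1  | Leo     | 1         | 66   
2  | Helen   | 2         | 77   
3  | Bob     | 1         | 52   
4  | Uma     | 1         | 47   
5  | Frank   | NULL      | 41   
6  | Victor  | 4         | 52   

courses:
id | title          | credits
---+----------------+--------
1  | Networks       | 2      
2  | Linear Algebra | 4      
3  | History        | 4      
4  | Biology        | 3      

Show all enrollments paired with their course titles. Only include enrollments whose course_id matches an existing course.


INNER JOIN keeps only enrollments rows whose course_id matches an id in courses. Walk through each enrollment:
  - enrollment 1 (Leo): course_id=1 -> matches Networks
  - enrollment 2 (Helen): course_id=2 -> matches Linear Algebra
  - enrollment 3 (Bob): course_id=1 -> matches Networks
  - enrollment 4 (Uma): course_id=1 -> matches Networks
  - enrollment 5 (Frank): course_id=NULL, no match -> dropped
  - enrollment 6 (Victor): course_id=4 -> matches Biology
So 1 of 6 rows is dropped.

SQL:
SELECT a.student, b.title AS course
FROM enrollments a
INNER JOIN courses b ON a.course_id = b.id

Result:
student | course        
--------+---------------
Leo     | Networks      
Helen   | Linear Algebra
Bob     | Networks      
Uma     | Networks      
Victor  | Biology       
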